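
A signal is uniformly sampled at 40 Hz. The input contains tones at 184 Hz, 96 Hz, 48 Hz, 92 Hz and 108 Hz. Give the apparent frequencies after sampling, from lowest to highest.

8 Hz, 12 Hz, 16 Hz

fs/2 = 20 Hz.
184 Hz mod fs = 24 Hz.
24 Hz > fs/2 = 20 Hz, folds to fs − 24 Hz = 16 Hz.
96 Hz mod fs = 16 Hz.
16 Hz ≤ fs/2 = 20 Hz, appears at 16 Hz.
48 Hz mod fs = 8 Hz.
8 Hz ≤ fs/2 = 20 Hz, appears at 8 Hz.
92 Hz mod fs = 12 Hz.
12 Hz ≤ fs/2 = 20 Hz, appears at 12 Hz.
108 Hz mod fs = 28 Hz.
28 Hz > fs/2 = 20 Hz, folds to fs − 28 Hz = 12 Hz.
Distinct values: {8 Hz, 12 Hz, 16 Hz}.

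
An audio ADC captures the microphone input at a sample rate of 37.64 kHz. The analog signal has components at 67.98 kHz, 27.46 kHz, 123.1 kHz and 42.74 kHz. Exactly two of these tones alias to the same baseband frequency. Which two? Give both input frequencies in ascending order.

27.46 kHz, 123.1 kHz

fs/2 = 18.82 kHz.
67.98 kHz mod fs = 30.34 kHz.
30.34 kHz > fs/2 = 18.82 kHz, folds to fs − 30.34 kHz = 7.3 kHz.
27.46 kHz > fs/2 = 18.82 kHz, folds to fs − 27.46 kHz = 10.18 kHz.
123.1 kHz mod fs = 10.18 kHz.
10.18 kHz ≤ fs/2 = 18.82 kHz, appears at 10.18 kHz.
42.74 kHz mod fs = 5.1 kHz.
5.1 kHz ≤ fs/2 = 18.82 kHz, appears at 5.1 kHz.
27.46 kHz and 123.1 kHz both map to 10.18 kHz.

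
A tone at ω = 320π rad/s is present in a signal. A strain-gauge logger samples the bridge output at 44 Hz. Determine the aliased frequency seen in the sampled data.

16 Hz

ω = 320π rad/s → f = ω/(2π) = 160 Hz.
160 Hz mod fs = 28 Hz.
28 Hz > fs/2 = 22 Hz, folds to fs − 28 Hz = 16 Hz.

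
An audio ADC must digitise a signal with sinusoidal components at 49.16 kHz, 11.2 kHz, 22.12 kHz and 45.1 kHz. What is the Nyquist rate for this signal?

Highest-frequency component: 49.16 kHz.
Nyquist rate = 2 × 49.16 kHz = 98.32 kHz.

98.32 kHz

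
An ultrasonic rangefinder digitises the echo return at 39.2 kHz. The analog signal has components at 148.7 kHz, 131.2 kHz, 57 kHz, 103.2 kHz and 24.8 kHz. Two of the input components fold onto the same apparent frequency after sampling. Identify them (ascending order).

24.8 kHz, 103.2 kHz

fs/2 = 19.6 kHz.
148.7 kHz mod fs = 31.1 kHz.
31.1 kHz > fs/2 = 19.6 kHz, folds to fs − 31.1 kHz = 8.1 kHz.
131.2 kHz mod fs = 13.6 kHz.
13.6 kHz ≤ fs/2 = 19.6 kHz, appears at 13.6 kHz.
57 kHz mod fs = 17.8 kHz.
17.8 kHz ≤ fs/2 = 19.6 kHz, appears at 17.8 kHz.
103.2 kHz mod fs = 24.8 kHz.
24.8 kHz > fs/2 = 19.6 kHz, folds to fs − 24.8 kHz = 14.4 kHz.
24.8 kHz > fs/2 = 19.6 kHz, folds to fs − 24.8 kHz = 14.4 kHz.
24.8 kHz and 103.2 kHz both map to 14.4 kHz.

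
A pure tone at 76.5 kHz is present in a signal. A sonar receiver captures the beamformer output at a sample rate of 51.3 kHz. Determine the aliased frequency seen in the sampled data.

76.5 kHz mod fs = 25.2 kHz.
25.2 kHz ≤ fs/2 = 25.65 kHz, appears at 25.2 kHz.

25.2 kHz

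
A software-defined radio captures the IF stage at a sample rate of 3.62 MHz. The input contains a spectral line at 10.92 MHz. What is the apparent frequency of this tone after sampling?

10.92 MHz mod fs = 0.06 MHz.
0.06 MHz ≤ fs/2 = 1.81 MHz, appears at 0.06 MHz.

0.06 MHz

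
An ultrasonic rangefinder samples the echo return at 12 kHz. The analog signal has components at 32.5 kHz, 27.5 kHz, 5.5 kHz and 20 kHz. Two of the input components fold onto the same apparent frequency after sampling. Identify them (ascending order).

27.5 kHz, 32.5 kHz

fs/2 = 6 kHz.
32.5 kHz mod fs = 8.5 kHz.
8.5 kHz > fs/2 = 6 kHz, folds to fs − 8.5 kHz = 3.5 kHz.
27.5 kHz mod fs = 3.5 kHz.
3.5 kHz ≤ fs/2 = 6 kHz, appears at 3.5 kHz.
5.5 kHz ≤ fs/2 = 6 kHz, passes unchanged.
20 kHz mod fs = 8 kHz.
8 kHz > fs/2 = 6 kHz, folds to fs − 8 kHz = 4 kHz.
27.5 kHz and 32.5 kHz both map to 3.5 kHz.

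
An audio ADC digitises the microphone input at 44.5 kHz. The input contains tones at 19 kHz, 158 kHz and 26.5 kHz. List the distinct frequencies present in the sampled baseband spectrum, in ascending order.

18 kHz, 19 kHz, 20 kHz

fs/2 = 22.25 kHz.
19 kHz ≤ fs/2 = 22.25 kHz, passes unchanged.
158 kHz mod fs = 24.5 kHz.
24.5 kHz > fs/2 = 22.25 kHz, folds to fs − 24.5 kHz = 20 kHz.
26.5 kHz > fs/2 = 22.25 kHz, folds to fs − 26.5 kHz = 18 kHz.
Distinct values: {18 kHz, 19 kHz, 20 kHz}.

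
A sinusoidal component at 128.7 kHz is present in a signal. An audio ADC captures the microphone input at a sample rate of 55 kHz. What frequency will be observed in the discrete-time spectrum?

18.7 kHz

128.7 kHz mod fs = 18.7 kHz.
18.7 kHz ≤ fs/2 = 27.5 kHz, appears at 18.7 kHz.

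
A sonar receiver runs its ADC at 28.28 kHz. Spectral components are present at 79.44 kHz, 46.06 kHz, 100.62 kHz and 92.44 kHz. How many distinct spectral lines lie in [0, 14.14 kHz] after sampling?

4

fs/2 = 14.14 kHz.
79.44 kHz mod fs = 22.88 kHz.
22.88 kHz > fs/2 = 14.14 kHz, folds to fs − 22.88 kHz = 5.4 kHz.
46.06 kHz mod fs = 17.78 kHz.
17.78 kHz > fs/2 = 14.14 kHz, folds to fs − 17.78 kHz = 10.5 kHz.
100.62 kHz mod fs = 15.78 kHz.
15.78 kHz > fs/2 = 14.14 kHz, folds to fs − 15.78 kHz = 12.5 kHz.
92.44 kHz mod fs = 7.6 kHz.
7.6 kHz ≤ fs/2 = 14.14 kHz, appears at 7.6 kHz.
Distinct values: {5.4 kHz, 7.6 kHz, 10.5 kHz, 12.5 kHz} → 4.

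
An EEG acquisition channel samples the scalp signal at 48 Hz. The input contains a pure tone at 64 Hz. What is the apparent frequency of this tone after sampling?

16 Hz

64 Hz mod fs = 16 Hz.
16 Hz ≤ fs/2 = 24 Hz, appears at 16 Hz.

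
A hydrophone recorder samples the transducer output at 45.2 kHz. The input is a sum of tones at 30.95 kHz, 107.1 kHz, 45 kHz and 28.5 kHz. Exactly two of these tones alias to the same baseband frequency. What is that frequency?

16.7 kHz

fs/2 = 22.6 kHz.
30.95 kHz > fs/2 = 22.6 kHz, folds to fs − 30.95 kHz = 14.25 kHz.
107.1 kHz mod fs = 16.7 kHz.
16.7 kHz ≤ fs/2 = 22.6 kHz, appears at 16.7 kHz.
45 kHz > fs/2 = 22.6 kHz, folds to fs − 45 kHz = 0.2 kHz.
28.5 kHz > fs/2 = 22.6 kHz, folds to fs − 28.5 kHz = 16.7 kHz.
28.5 kHz and 107.1 kHz both map to 16.7 kHz.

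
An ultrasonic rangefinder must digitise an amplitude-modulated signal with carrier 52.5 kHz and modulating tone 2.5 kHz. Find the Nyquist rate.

AM sidebands sit at fc ± fm = 50 kHz and 55 kHz.
Highest-frequency component: 55 kHz.
Nyquist rate = 2 × 55 kHz = 110 kHz.

110 kHz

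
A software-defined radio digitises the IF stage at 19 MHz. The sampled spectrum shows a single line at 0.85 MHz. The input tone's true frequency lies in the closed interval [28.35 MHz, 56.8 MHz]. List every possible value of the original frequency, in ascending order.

37.15 MHz, 38.85 MHz, 56.15 MHz

Frequencies that alias to 0.85 MHz are k·fs ± 0.85 MHz for integer k ≥ 0.
k=0: 0.85 MHz.
k=1: 18.15 MHz, 19.85 MHz.
k=2: 37.15 MHz, 38.85 MHz.
k=3: 56.15 MHz, 57.85 MHz.
k=4: 75.15 MHz, 76.85 MHz.
Within [28.35 MHz, 56.8 MHz]: 37.15 MHz, 38.85 MHz, 56.15 MHz.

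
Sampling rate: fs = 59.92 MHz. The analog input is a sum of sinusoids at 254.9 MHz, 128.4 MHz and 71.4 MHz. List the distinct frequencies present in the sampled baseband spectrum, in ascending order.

fs/2 = 29.96 MHz.
254.9 MHz mod fs = 15.22 MHz.
15.22 MHz ≤ fs/2 = 29.96 MHz, appears at 15.22 MHz.
128.4 MHz mod fs = 8.56 MHz.
8.56 MHz ≤ fs/2 = 29.96 MHz, appears at 8.56 MHz.
71.4 MHz mod fs = 11.48 MHz.
11.48 MHz ≤ fs/2 = 29.96 MHz, appears at 11.48 MHz.
Distinct values: {8.56 MHz, 11.48 MHz, 15.22 MHz}.

8.56 MHz, 11.48 MHz, 15.22 MHz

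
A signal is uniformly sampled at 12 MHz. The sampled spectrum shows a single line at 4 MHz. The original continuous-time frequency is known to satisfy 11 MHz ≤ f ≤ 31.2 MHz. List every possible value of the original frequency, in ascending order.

16 MHz, 20 MHz, 28 MHz

Frequencies that alias to 4 MHz are k·fs ± 4 MHz for integer k ≥ 0.
k=0: 4 MHz.
k=1: 8 MHz, 16 MHz.
k=2: 20 MHz, 28 MHz.
k=3: 32 MHz, 40 MHz.
Within [11 MHz, 31.2 MHz]: 16 MHz, 20 MHz, 28 MHz.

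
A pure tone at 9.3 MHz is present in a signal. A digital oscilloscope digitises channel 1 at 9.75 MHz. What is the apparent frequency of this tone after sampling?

0.45 MHz

9.3 MHz > fs/2 = 4.875 MHz, folds to fs − 9.3 MHz = 0.45 MHz.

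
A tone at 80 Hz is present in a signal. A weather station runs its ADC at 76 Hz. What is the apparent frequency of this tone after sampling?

4 Hz

80 Hz mod fs = 4 Hz.
4 Hz ≤ fs/2 = 38 Hz, appears at 4 Hz.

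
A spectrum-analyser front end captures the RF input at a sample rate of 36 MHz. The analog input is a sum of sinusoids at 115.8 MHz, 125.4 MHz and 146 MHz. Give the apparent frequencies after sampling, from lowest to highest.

2 MHz, 7.8 MHz, 17.4 MHz

fs/2 = 18 MHz.
115.8 MHz mod fs = 7.8 MHz.
7.8 MHz ≤ fs/2 = 18 MHz, appears at 7.8 MHz.
125.4 MHz mod fs = 17.4 MHz.
17.4 MHz ≤ fs/2 = 18 MHz, appears at 17.4 MHz.
146 MHz mod fs = 2 MHz.
2 MHz ≤ fs/2 = 18 MHz, appears at 2 MHz.
Distinct values: {2 MHz, 7.8 MHz, 17.4 MHz}.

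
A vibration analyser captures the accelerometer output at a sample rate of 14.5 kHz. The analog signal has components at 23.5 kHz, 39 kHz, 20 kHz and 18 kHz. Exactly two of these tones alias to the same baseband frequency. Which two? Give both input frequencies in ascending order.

fs/2 = 7.25 kHz.
23.5 kHz mod fs = 9 kHz.
9 kHz > fs/2 = 7.25 kHz, folds to fs − 9 kHz = 5.5 kHz.
39 kHz mod fs = 10 kHz.
10 kHz > fs/2 = 7.25 kHz, folds to fs − 10 kHz = 4.5 kHz.
20 kHz mod fs = 5.5 kHz.
5.5 kHz ≤ fs/2 = 7.25 kHz, appears at 5.5 kHz.
18 kHz mod fs = 3.5 kHz.
3.5 kHz ≤ fs/2 = 7.25 kHz, appears at 3.5 kHz.
20 kHz and 23.5 kHz both map to 5.5 kHz.

20 kHz, 23.5 kHz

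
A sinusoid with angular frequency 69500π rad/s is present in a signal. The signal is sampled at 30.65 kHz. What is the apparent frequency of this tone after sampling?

4.1 kHz

ω = 69500π rad/s → f = ω/(2π) = 34750 Hz = 34.75 kHz.
34.75 kHz mod fs = 4.1 kHz.
4.1 kHz ≤ fs/2 = 15.325 kHz, appears at 4.1 kHz.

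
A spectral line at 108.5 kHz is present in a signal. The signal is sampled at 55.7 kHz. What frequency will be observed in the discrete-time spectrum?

108.5 kHz mod fs = 52.8 kHz.
52.8 kHz > fs/2 = 27.85 kHz, folds to fs − 52.8 kHz = 2.9 kHz.

2.9 kHz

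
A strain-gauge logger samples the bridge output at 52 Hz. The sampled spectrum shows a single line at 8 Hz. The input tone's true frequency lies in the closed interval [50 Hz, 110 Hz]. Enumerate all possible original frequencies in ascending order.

60 Hz, 96 Hz

Frequencies that alias to 8 Hz are k·fs ± 8 Hz for integer k ≥ 0.
k=0: 8 Hz.
k=1: 44 Hz, 60 Hz.
k=2: 96 Hz, 112 Hz.
k=3: 148 Hz, 164 Hz.
Within [50 Hz, 110 Hz]: 60 Hz, 96 Hz.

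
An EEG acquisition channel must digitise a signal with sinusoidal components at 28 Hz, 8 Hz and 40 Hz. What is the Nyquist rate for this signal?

80 Hz

Highest-frequency component: 40 Hz.
Nyquist rate = 2 × 40 Hz = 80 Hz.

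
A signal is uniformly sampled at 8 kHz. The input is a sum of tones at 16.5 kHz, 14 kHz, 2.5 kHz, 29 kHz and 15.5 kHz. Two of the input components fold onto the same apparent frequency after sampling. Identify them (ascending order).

fs/2 = 4 kHz.
16.5 kHz mod fs = 0.5 kHz.
0.5 kHz ≤ fs/2 = 4 kHz, appears at 0.5 kHz.
14 kHz mod fs = 6 kHz.
6 kHz > fs/2 = 4 kHz, folds to fs − 6 kHz = 2 kHz.
2.5 kHz ≤ fs/2 = 4 kHz, passes unchanged.
29 kHz mod fs = 5 kHz.
5 kHz > fs/2 = 4 kHz, folds to fs − 5 kHz = 3 kHz.
15.5 kHz mod fs = 7.5 kHz.
7.5 kHz > fs/2 = 4 kHz, folds to fs − 7.5 kHz = 0.5 kHz.
15.5 kHz and 16.5 kHz both map to 0.5 kHz.

15.5 kHz, 16.5 kHz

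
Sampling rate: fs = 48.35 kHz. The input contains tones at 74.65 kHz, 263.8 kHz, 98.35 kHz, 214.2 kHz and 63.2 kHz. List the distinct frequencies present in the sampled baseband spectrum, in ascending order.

fs/2 = 24.175 kHz.
74.65 kHz mod fs = 26.3 kHz.
26.3 kHz > fs/2 = 24.175 kHz, folds to fs − 26.3 kHz = 22.05 kHz.
263.8 kHz mod fs = 22.05 kHz.
22.05 kHz ≤ fs/2 = 24.175 kHz, appears at 22.05 kHz.
98.35 kHz mod fs = 1.65 kHz.
1.65 kHz ≤ fs/2 = 24.175 kHz, appears at 1.65 kHz.
214.2 kHz mod fs = 20.8 kHz.
20.8 kHz ≤ fs/2 = 24.175 kHz, appears at 20.8 kHz.
63.2 kHz mod fs = 14.85 kHz.
14.85 kHz ≤ fs/2 = 24.175 kHz, appears at 14.85 kHz.
Distinct values: {1.65 kHz, 14.85 kHz, 20.8 kHz, 22.05 kHz}.

1.65 kHz, 14.85 kHz, 20.8 kHz, 22.05 kHz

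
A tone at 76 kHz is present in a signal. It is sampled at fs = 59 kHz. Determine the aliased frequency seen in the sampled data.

17 kHz

76 kHz mod fs = 17 kHz.
17 kHz ≤ fs/2 = 29.5 kHz, appears at 17 kHz.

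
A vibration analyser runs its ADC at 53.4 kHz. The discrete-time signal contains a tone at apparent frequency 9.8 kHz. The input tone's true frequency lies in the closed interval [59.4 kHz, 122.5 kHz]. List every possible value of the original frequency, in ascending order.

Frequencies that alias to 9.8 kHz are k·fs ± 9.8 kHz for integer k ≥ 0.
k=0: 9.8 kHz.
k=1: 43.6 kHz, 63.2 kHz.
k=2: 97 kHz, 116.6 kHz.
k=3: 150.4 kHz, 170 kHz.
Within [59.4 kHz, 122.5 kHz]: 63.2 kHz, 97 kHz, 116.6 kHz.

63.2 kHz, 97 kHz, 116.6 kHz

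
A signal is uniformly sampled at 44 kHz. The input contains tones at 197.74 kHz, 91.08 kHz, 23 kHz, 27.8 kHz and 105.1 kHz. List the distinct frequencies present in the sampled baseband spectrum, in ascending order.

3.08 kHz, 16.2 kHz, 17.1 kHz, 21 kHz, 21.74 kHz

fs/2 = 22 kHz.
197.74 kHz mod fs = 21.74 kHz.
21.74 kHz ≤ fs/2 = 22 kHz, appears at 21.74 kHz.
91.08 kHz mod fs = 3.08 kHz.
3.08 kHz ≤ fs/2 = 22 kHz, appears at 3.08 kHz.
23 kHz > fs/2 = 22 kHz, folds to fs − 23 kHz = 21 kHz.
27.8 kHz > fs/2 = 22 kHz, folds to fs − 27.8 kHz = 16.2 kHz.
105.1 kHz mod fs = 17.1 kHz.
17.1 kHz ≤ fs/2 = 22 kHz, appears at 17.1 kHz.
Distinct values: {3.08 kHz, 16.2 kHz, 17.1 kHz, 21 kHz, 21.74 kHz}.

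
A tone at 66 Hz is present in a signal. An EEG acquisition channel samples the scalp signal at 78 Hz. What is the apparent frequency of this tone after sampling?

12 Hz

66 Hz > fs/2 = 39 Hz, folds to fs − 66 Hz = 12 Hz.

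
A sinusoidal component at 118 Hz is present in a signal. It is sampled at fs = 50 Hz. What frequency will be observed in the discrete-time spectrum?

118 Hz mod fs = 18 Hz.
18 Hz ≤ fs/2 = 25 Hz, appears at 18 Hz.

18 Hz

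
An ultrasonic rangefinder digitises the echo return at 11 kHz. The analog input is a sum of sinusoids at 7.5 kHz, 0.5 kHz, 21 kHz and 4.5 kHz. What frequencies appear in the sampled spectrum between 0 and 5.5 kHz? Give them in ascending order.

fs/2 = 5.5 kHz.
7.5 kHz > fs/2 = 5.5 kHz, folds to fs − 7.5 kHz = 3.5 kHz.
0.5 kHz ≤ fs/2 = 5.5 kHz, passes unchanged.
21 kHz mod fs = 10 kHz.
10 kHz > fs/2 = 5.5 kHz, folds to fs − 10 kHz = 1 kHz.
4.5 kHz ≤ fs/2 = 5.5 kHz, passes unchanged.
Distinct values: {0.5 kHz, 1 kHz, 3.5 kHz, 4.5 kHz}.

0.5 kHz, 1 kHz, 3.5 kHz, 4.5 kHz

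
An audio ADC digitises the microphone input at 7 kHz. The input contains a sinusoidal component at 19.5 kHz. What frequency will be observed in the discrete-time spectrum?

1.5 kHz

19.5 kHz mod fs = 5.5 kHz.
5.5 kHz > fs/2 = 3.5 kHz, folds to fs − 5.5 kHz = 1.5 kHz.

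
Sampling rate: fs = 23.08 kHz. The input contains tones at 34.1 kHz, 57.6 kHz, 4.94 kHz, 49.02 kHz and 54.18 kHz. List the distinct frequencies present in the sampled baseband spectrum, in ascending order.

2.86 kHz, 4.94 kHz, 8.02 kHz, 11.02 kHz, 11.44 kHz

fs/2 = 11.54 kHz.
34.1 kHz mod fs = 11.02 kHz.
11.02 kHz ≤ fs/2 = 11.54 kHz, appears at 11.02 kHz.
57.6 kHz mod fs = 11.44 kHz.
11.44 kHz ≤ fs/2 = 11.54 kHz, appears at 11.44 kHz.
4.94 kHz ≤ fs/2 = 11.54 kHz, passes unchanged.
49.02 kHz mod fs = 2.86 kHz.
2.86 kHz ≤ fs/2 = 11.54 kHz, appears at 2.86 kHz.
54.18 kHz mod fs = 8.02 kHz.
8.02 kHz ≤ fs/2 = 11.54 kHz, appears at 8.02 kHz.
Distinct values: {2.86 kHz, 4.94 kHz, 8.02 kHz, 11.02 kHz, 11.44 kHz}.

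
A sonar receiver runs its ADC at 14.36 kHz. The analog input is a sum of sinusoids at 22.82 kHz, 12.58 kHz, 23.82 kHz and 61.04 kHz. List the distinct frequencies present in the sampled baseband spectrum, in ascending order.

1.78 kHz, 3.6 kHz, 4.9 kHz, 5.9 kHz

fs/2 = 7.18 kHz.
22.82 kHz mod fs = 8.46 kHz.
8.46 kHz > fs/2 = 7.18 kHz, folds to fs − 8.46 kHz = 5.9 kHz.
12.58 kHz > fs/2 = 7.18 kHz, folds to fs − 12.58 kHz = 1.78 kHz.
23.82 kHz mod fs = 9.46 kHz.
9.46 kHz > fs/2 = 7.18 kHz, folds to fs − 9.46 kHz = 4.9 kHz.
61.04 kHz mod fs = 3.6 kHz.
3.6 kHz ≤ fs/2 = 7.18 kHz, appears at 3.6 kHz.
Distinct values: {1.78 kHz, 3.6 kHz, 4.9 kHz, 5.9 kHz}.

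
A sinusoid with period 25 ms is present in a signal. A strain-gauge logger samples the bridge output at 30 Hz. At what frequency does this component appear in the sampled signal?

T = 25 ms → f = 1/T = 40 Hz.
40 Hz mod fs = 10 Hz.
10 Hz ≤ fs/2 = 15 Hz, appears at 10 Hz.

10 Hz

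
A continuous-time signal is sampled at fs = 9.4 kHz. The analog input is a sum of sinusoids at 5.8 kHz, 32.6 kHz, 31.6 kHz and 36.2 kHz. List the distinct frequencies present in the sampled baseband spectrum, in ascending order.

fs/2 = 4.7 kHz.
5.8 kHz > fs/2 = 4.7 kHz, folds to fs − 5.8 kHz = 3.6 kHz.
32.6 kHz mod fs = 4.4 kHz.
4.4 kHz ≤ fs/2 = 4.7 kHz, appears at 4.4 kHz.
31.6 kHz mod fs = 3.4 kHz.
3.4 kHz ≤ fs/2 = 4.7 kHz, appears at 3.4 kHz.
36.2 kHz mod fs = 8 kHz.
8 kHz > fs/2 = 4.7 kHz, folds to fs − 8 kHz = 1.4 kHz.
Distinct values: {1.4 kHz, 3.4 kHz, 3.6 kHz, 4.4 kHz}.

1.4 kHz, 3.4 kHz, 3.6 kHz, 4.4 kHz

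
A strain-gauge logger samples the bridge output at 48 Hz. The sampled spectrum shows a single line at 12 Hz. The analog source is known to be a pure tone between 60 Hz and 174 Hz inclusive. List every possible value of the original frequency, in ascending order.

Frequencies that alias to 12 Hz are k·fs ± 12 Hz for integer k ≥ 0.
k=0: 12 Hz.
k=1: 36 Hz, 60 Hz.
k=2: 84 Hz, 108 Hz.
k=3: 132 Hz, 156 Hz.
k=4: 180 Hz, 204 Hz.
Within [60 Hz, 174 Hz]: 60 Hz, 84 Hz, 108 Hz, 132 Hz, 156 Hz.

60 Hz, 84 Hz, 108 Hz, 132 Hz, 156 Hz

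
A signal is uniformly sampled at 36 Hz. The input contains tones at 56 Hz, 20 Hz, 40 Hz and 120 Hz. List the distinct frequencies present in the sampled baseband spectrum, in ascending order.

fs/2 = 18 Hz.
56 Hz mod fs = 20 Hz.
20 Hz > fs/2 = 18 Hz, folds to fs − 20 Hz = 16 Hz.
20 Hz > fs/2 = 18 Hz, folds to fs − 20 Hz = 16 Hz.
40 Hz mod fs = 4 Hz.
4 Hz ≤ fs/2 = 18 Hz, appears at 4 Hz.
120 Hz mod fs = 12 Hz.
12 Hz ≤ fs/2 = 18 Hz, appears at 12 Hz.
Distinct values: {4 Hz, 12 Hz, 16 Hz}.

4 Hz, 12 Hz, 16 Hz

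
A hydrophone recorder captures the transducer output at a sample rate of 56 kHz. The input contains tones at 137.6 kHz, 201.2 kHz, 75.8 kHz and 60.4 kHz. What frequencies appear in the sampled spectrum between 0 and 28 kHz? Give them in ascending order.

4.4 kHz, 19.8 kHz, 22.8 kHz, 25.6 kHz

fs/2 = 28 kHz.
137.6 kHz mod fs = 25.6 kHz.
25.6 kHz ≤ fs/2 = 28 kHz, appears at 25.6 kHz.
201.2 kHz mod fs = 33.2 kHz.
33.2 kHz > fs/2 = 28 kHz, folds to fs − 33.2 kHz = 22.8 kHz.
75.8 kHz mod fs = 19.8 kHz.
19.8 kHz ≤ fs/2 = 28 kHz, appears at 19.8 kHz.
60.4 kHz mod fs = 4.4 kHz.
4.4 kHz ≤ fs/2 = 28 kHz, appears at 4.4 kHz.
Distinct values: {4.4 kHz, 19.8 kHz, 22.8 kHz, 25.6 kHz}.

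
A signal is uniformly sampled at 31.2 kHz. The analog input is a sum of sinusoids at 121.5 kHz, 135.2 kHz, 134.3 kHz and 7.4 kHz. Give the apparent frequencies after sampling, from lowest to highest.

fs/2 = 15.6 kHz.
121.5 kHz mod fs = 27.9 kHz.
27.9 kHz > fs/2 = 15.6 kHz, folds to fs − 27.9 kHz = 3.3 kHz.
135.2 kHz mod fs = 10.4 kHz.
10.4 kHz ≤ fs/2 = 15.6 kHz, appears at 10.4 kHz.
134.3 kHz mod fs = 9.5 kHz.
9.5 kHz ≤ fs/2 = 15.6 kHz, appears at 9.5 kHz.
7.4 kHz ≤ fs/2 = 15.6 kHz, passes unchanged.
Distinct values: {3.3 kHz, 7.4 kHz, 9.5 kHz, 10.4 kHz}.

3.3 kHz, 7.4 kHz, 9.5 kHz, 10.4 kHz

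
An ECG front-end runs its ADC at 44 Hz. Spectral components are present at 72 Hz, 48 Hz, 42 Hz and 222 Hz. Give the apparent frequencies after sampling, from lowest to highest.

fs/2 = 22 Hz.
72 Hz mod fs = 28 Hz.
28 Hz > fs/2 = 22 Hz, folds to fs − 28 Hz = 16 Hz.
48 Hz mod fs = 4 Hz.
4 Hz ≤ fs/2 = 22 Hz, appears at 4 Hz.
42 Hz > fs/2 = 22 Hz, folds to fs − 42 Hz = 2 Hz.
222 Hz mod fs = 2 Hz.
2 Hz ≤ fs/2 = 22 Hz, appears at 2 Hz.
Distinct values: {2 Hz, 4 Hz, 16 Hz}.

2 Hz, 4 Hz, 16 Hz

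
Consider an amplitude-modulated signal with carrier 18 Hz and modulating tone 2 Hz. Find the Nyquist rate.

40 Hz

AM sidebands sit at fc ± fm = 16 Hz and 20 Hz.
Highest-frequency component: 20 Hz.
Nyquist rate = 2 × 20 Hz = 40 Hz.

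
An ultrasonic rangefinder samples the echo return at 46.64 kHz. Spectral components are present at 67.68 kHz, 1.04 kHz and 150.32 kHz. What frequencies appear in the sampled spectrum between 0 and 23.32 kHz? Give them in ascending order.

1.04 kHz, 10.4 kHz, 21.04 kHz

fs/2 = 23.32 kHz.
67.68 kHz mod fs = 21.04 kHz.
21.04 kHz ≤ fs/2 = 23.32 kHz, appears at 21.04 kHz.
1.04 kHz ≤ fs/2 = 23.32 kHz, passes unchanged.
150.32 kHz mod fs = 10.4 kHz.
10.4 kHz ≤ fs/2 = 23.32 kHz, appears at 10.4 kHz.
Distinct values: {1.04 kHz, 10.4 kHz, 21.04 kHz}.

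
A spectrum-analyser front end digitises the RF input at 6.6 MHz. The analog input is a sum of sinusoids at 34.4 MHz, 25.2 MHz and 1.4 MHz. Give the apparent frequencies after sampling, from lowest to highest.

1.2 MHz, 1.4 MHz

fs/2 = 3.3 MHz.
34.4 MHz mod fs = 1.4 MHz.
1.4 MHz ≤ fs/2 = 3.3 MHz, appears at 1.4 MHz.
25.2 MHz mod fs = 5.4 MHz.
5.4 MHz > fs/2 = 3.3 MHz, folds to fs − 5.4 MHz = 1.2 MHz.
1.4 MHz ≤ fs/2 = 3.3 MHz, passes unchanged.
Distinct values: {1.2 MHz, 1.4 MHz}.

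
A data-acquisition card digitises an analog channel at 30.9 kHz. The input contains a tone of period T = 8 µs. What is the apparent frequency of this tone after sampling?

1.4 kHz

T = 8 µs → f = 1/T = 125 kHz.
125 kHz mod fs = 1.4 kHz.
1.4 kHz ≤ fs/2 = 15.45 kHz, appears at 1.4 kHz.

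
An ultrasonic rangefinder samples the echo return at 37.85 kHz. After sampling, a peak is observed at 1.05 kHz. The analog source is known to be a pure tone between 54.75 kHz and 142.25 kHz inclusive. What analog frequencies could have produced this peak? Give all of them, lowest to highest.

Frequencies that alias to 1.05 kHz are k·fs ± 1.05 kHz for integer k ≥ 0.
k=0: 1.05 kHz.
k=1: 36.8 kHz, 38.9 kHz.
k=2: 74.65 kHz, 76.75 kHz.
k=3: 112.5 kHz, 114.6 kHz.
k=4: 150.35 kHz, 152.45 kHz.
Within [54.75 kHz, 142.25 kHz]: 74.65 kHz, 76.75 kHz, 112.5 kHz, 114.6 kHz.

74.65 kHz, 76.75 kHz, 112.5 kHz, 114.6 kHz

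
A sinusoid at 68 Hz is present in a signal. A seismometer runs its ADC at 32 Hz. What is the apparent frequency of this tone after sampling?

68 Hz mod fs = 4 Hz.
4 Hz ≤ fs/2 = 16 Hz, appears at 4 Hz.

4 Hz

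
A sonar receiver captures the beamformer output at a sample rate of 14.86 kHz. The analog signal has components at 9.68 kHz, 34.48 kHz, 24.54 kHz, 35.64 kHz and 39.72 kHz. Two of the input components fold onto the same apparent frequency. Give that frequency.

fs/2 = 7.43 kHz.
9.68 kHz > fs/2 = 7.43 kHz, folds to fs − 9.68 kHz = 5.18 kHz.
34.48 kHz mod fs = 4.76 kHz.
4.76 kHz ≤ fs/2 = 7.43 kHz, appears at 4.76 kHz.
24.54 kHz mod fs = 9.68 kHz.
9.68 kHz > fs/2 = 7.43 kHz, folds to fs − 9.68 kHz = 5.18 kHz.
35.64 kHz mod fs = 5.92 kHz.
5.92 kHz ≤ fs/2 = 7.43 kHz, appears at 5.92 kHz.
39.72 kHz mod fs = 10 kHz.
10 kHz > fs/2 = 7.43 kHz, folds to fs − 10 kHz = 4.86 kHz.
9.68 kHz and 24.54 kHz both map to 5.18 kHz.

5.18 kHz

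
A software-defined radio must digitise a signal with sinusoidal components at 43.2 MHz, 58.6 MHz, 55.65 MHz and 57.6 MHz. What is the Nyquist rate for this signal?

Highest-frequency component: 58.6 MHz.
Nyquist rate = 2 × 58.6 MHz = 117.2 MHz.

117.2 MHz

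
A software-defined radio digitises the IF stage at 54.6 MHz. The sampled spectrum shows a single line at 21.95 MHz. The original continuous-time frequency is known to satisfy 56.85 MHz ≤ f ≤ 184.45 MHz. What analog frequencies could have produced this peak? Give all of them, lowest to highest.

Frequencies that alias to 21.95 MHz are k·fs ± 21.95 MHz for integer k ≥ 0.
k=0: 21.95 MHz.
k=1: 32.65 MHz, 76.55 MHz.
k=2: 87.25 MHz, 131.15 MHz.
k=3: 141.85 MHz, 185.75 MHz.
k=4: 196.45 MHz, 240.35 MHz.
Within [56.85 MHz, 184.45 MHz]: 76.55 MHz, 87.25 MHz, 131.15 MHz, 141.85 MHz.

76.55 MHz, 87.25 MHz, 131.15 MHz, 141.85 MHz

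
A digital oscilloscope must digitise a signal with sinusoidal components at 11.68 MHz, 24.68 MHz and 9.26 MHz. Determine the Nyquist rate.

49.36 MHz

Highest-frequency component: 24.68 MHz.
Nyquist rate = 2 × 24.68 MHz = 49.36 MHz.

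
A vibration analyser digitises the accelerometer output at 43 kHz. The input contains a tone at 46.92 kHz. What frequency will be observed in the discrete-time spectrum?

3.92 kHz

46.92 kHz mod fs = 3.92 kHz.
3.92 kHz ≤ fs/2 = 21.5 kHz, appears at 3.92 kHz.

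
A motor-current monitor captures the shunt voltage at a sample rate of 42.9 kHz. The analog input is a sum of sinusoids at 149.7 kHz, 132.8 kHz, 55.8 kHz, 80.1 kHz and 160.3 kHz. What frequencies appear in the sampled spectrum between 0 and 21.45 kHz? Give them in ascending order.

fs/2 = 21.45 kHz.
149.7 kHz mod fs = 21 kHz.
21 kHz ≤ fs/2 = 21.45 kHz, appears at 21 kHz.
132.8 kHz mod fs = 4.1 kHz.
4.1 kHz ≤ fs/2 = 21.45 kHz, appears at 4.1 kHz.
55.8 kHz mod fs = 12.9 kHz.
12.9 kHz ≤ fs/2 = 21.45 kHz, appears at 12.9 kHz.
80.1 kHz mod fs = 37.2 kHz.
37.2 kHz > fs/2 = 21.45 kHz, folds to fs − 37.2 kHz = 5.7 kHz.
160.3 kHz mod fs = 31.6 kHz.
31.6 kHz > fs/2 = 21.45 kHz, folds to fs − 31.6 kHz = 11.3 kHz.
Distinct values: {4.1 kHz, 5.7 kHz, 11.3 kHz, 12.9 kHz, 21 kHz}.

4.1 kHz, 5.7 kHz, 11.3 kHz, 12.9 kHz, 21 kHz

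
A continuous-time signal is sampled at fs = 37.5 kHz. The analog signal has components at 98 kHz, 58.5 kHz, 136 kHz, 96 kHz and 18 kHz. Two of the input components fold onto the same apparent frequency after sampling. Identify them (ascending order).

fs/2 = 18.75 kHz.
98 kHz mod fs = 23 kHz.
23 kHz > fs/2 = 18.75 kHz, folds to fs − 23 kHz = 14.5 kHz.
58.5 kHz mod fs = 21 kHz.
21 kHz > fs/2 = 18.75 kHz, folds to fs − 21 kHz = 16.5 kHz.
136 kHz mod fs = 23.5 kHz.
23.5 kHz > fs/2 = 18.75 kHz, folds to fs − 23.5 kHz = 14 kHz.
96 kHz mod fs = 21 kHz.
21 kHz > fs/2 = 18.75 kHz, folds to fs − 21 kHz = 16.5 kHz.
18 kHz ≤ fs/2 = 18.75 kHz, passes unchanged.
58.5 kHz and 96 kHz both map to 16.5 kHz.

58.5 kHz, 96 kHz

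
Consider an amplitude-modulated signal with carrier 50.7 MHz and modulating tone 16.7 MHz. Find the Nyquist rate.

AM sidebands sit at fc ± fm = 34 MHz and 67.4 MHz.
Highest-frequency component: 67.4 MHz.
Nyquist rate = 2 × 67.4 MHz = 134.8 MHz.

134.8 MHz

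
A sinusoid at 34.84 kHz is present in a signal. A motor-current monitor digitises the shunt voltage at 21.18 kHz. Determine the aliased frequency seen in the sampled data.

7.52 kHz

34.84 kHz mod fs = 13.66 kHz.
13.66 kHz > fs/2 = 10.59 kHz, folds to fs − 13.66 kHz = 7.52 kHz.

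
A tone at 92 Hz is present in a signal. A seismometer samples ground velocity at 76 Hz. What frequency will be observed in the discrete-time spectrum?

16 Hz

92 Hz mod fs = 16 Hz.
16 Hz ≤ fs/2 = 38 Hz, appears at 16 Hz.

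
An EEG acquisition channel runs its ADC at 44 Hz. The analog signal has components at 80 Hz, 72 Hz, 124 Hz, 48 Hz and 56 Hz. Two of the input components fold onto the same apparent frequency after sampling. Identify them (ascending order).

80 Hz, 124 Hz

fs/2 = 22 Hz.
80 Hz mod fs = 36 Hz.
36 Hz > fs/2 = 22 Hz, folds to fs − 36 Hz = 8 Hz.
72 Hz mod fs = 28 Hz.
28 Hz > fs/2 = 22 Hz, folds to fs − 28 Hz = 16 Hz.
124 Hz mod fs = 36 Hz.
36 Hz > fs/2 = 22 Hz, folds to fs − 36 Hz = 8 Hz.
48 Hz mod fs = 4 Hz.
4 Hz ≤ fs/2 = 22 Hz, appears at 4 Hz.
56 Hz mod fs = 12 Hz.
12 Hz ≤ fs/2 = 22 Hz, appears at 12 Hz.
80 Hz and 124 Hz both map to 8 Hz.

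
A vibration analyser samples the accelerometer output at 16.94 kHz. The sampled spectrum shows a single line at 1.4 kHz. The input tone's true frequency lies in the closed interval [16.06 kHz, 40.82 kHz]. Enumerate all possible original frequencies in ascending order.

18.34 kHz, 32.48 kHz, 35.28 kHz

Frequencies that alias to 1.4 kHz are k·fs ± 1.4 kHz for integer k ≥ 0.
k=0: 1.4 kHz.
k=1: 15.54 kHz, 18.34 kHz.
k=2: 32.48 kHz, 35.28 kHz.
k=3: 49.42 kHz, 52.22 kHz.
Within [16.06 kHz, 40.82 kHz]: 18.34 kHz, 32.48 kHz, 35.28 kHz.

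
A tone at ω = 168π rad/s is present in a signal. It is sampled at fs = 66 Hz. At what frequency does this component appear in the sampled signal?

ω = 168π rad/s → f = ω/(2π) = 84 Hz.
84 Hz mod fs = 18 Hz.
18 Hz ≤ fs/2 = 33 Hz, appears at 18 Hz.

18 Hz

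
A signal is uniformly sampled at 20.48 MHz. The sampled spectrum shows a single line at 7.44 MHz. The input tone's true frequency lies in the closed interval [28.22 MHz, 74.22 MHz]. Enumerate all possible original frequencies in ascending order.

Frequencies that alias to 7.44 MHz are k·fs ± 7.44 MHz for integer k ≥ 0.
k=0: 7.44 MHz.
k=1: 13.04 MHz, 27.92 MHz.
k=2: 33.52 MHz, 48.4 MHz.
k=3: 54 MHz, 68.88 MHz.
k=4: 74.48 MHz, 89.36 MHz.
Within [28.22 MHz, 74.22 MHz]: 33.52 MHz, 48.4 MHz, 54 MHz, 68.88 MHz.

33.52 MHz, 48.4 MHz, 54 MHz, 68.88 MHz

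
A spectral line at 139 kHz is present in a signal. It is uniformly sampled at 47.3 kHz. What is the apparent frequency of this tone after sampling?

2.9 kHz

139 kHz mod fs = 44.4 kHz.
44.4 kHz > fs/2 = 23.65 kHz, folds to fs − 44.4 kHz = 2.9 kHz.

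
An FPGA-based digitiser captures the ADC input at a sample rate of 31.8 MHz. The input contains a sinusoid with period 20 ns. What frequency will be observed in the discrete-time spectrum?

13.6 MHz

T = 20 ns → f = 1/T = 50 MHz.
50 MHz mod fs = 18.2 MHz.
18.2 MHz > fs/2 = 15.9 MHz, folds to fs − 18.2 MHz = 13.6 MHz.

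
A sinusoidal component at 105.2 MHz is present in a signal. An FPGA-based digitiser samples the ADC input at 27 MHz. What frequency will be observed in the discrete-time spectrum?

2.8 MHz

105.2 MHz mod fs = 24.2 MHz.
24.2 MHz > fs/2 = 13.5 MHz, folds to fs − 24.2 MHz = 2.8 MHz.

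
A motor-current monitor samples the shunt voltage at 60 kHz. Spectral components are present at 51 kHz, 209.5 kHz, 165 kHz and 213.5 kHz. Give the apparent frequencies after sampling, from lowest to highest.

fs/2 = 30 kHz.
51 kHz > fs/2 = 30 kHz, folds to fs − 51 kHz = 9 kHz.
209.5 kHz mod fs = 29.5 kHz.
29.5 kHz ≤ fs/2 = 30 kHz, appears at 29.5 kHz.
165 kHz mod fs = 45 kHz.
45 kHz > fs/2 = 30 kHz, folds to fs − 45 kHz = 15 kHz.
213.5 kHz mod fs = 33.5 kHz.
33.5 kHz > fs/2 = 30 kHz, folds to fs − 33.5 kHz = 26.5 kHz.
Distinct values: {9 kHz, 15 kHz, 26.5 kHz, 29.5 kHz}.

9 kHz, 15 kHz, 26.5 kHz, 29.5 kHz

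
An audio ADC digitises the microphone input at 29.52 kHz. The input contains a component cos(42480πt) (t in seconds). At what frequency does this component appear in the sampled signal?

ω = 42480π rad/s → f = ω/(2π) = 21240 Hz = 21.24 kHz.
21.24 kHz > fs/2 = 14.76 kHz, folds to fs − 21.24 kHz = 8.28 kHz.

8.28 kHz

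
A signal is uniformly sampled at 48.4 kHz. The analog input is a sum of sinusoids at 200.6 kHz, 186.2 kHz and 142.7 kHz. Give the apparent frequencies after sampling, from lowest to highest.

2.5 kHz, 7 kHz, 7.4 kHz

fs/2 = 24.2 kHz.
200.6 kHz mod fs = 7 kHz.
7 kHz ≤ fs/2 = 24.2 kHz, appears at 7 kHz.
186.2 kHz mod fs = 41 kHz.
41 kHz > fs/2 = 24.2 kHz, folds to fs − 41 kHz = 7.4 kHz.
142.7 kHz mod fs = 45.9 kHz.
45.9 kHz > fs/2 = 24.2 kHz, folds to fs − 45.9 kHz = 2.5 kHz.
Distinct values: {2.5 kHz, 7 kHz, 7.4 kHz}.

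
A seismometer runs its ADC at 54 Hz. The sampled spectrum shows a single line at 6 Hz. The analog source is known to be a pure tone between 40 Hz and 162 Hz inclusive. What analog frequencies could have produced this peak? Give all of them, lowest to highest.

48 Hz, 60 Hz, 102 Hz, 114 Hz, 156 Hz

Frequencies that alias to 6 Hz are k·fs ± 6 Hz for integer k ≥ 0.
k=0: 6 Hz.
k=1: 48 Hz, 60 Hz.
k=2: 102 Hz, 114 Hz.
k=3: 156 Hz, 168 Hz.
k=4: 210 Hz, 222 Hz.
Within [40 Hz, 162 Hz]: 48 Hz, 60 Hz, 102 Hz, 114 Hz, 156 Hz.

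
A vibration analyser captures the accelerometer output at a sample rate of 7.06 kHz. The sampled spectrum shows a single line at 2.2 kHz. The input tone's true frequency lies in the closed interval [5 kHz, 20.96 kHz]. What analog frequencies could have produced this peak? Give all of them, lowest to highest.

Frequencies that alias to 2.2 kHz are k·fs ± 2.2 kHz for integer k ≥ 0.
k=0: 2.2 kHz.
k=1: 4.86 kHz, 9.26 kHz.
k=2: 11.92 kHz, 16.32 kHz.
k=3: 18.98 kHz, 23.38 kHz.
k=4: 26.04 kHz, 30.44 kHz.
Within [5 kHz, 20.96 kHz]: 9.26 kHz, 11.92 kHz, 16.32 kHz, 18.98 kHz.

9.26 kHz, 11.92 kHz, 16.32 kHz, 18.98 kHz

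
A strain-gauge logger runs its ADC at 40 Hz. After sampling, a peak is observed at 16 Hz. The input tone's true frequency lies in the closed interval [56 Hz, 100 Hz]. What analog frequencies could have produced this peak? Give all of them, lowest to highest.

56 Hz, 64 Hz, 96 Hz

Frequencies that alias to 16 Hz are k·fs ± 16 Hz for integer k ≥ 0.
k=0: 16 Hz.
k=1: 24 Hz, 56 Hz.
k=2: 64 Hz, 96 Hz.
k=3: 104 Hz, 136 Hz.
Within [56 Hz, 100 Hz]: 56 Hz, 64 Hz, 96 Hz.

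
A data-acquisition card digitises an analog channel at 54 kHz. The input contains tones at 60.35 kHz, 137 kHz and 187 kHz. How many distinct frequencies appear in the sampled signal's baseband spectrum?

fs/2 = 27 kHz.
60.35 kHz mod fs = 6.35 kHz.
6.35 kHz ≤ fs/2 = 27 kHz, appears at 6.35 kHz.
137 kHz mod fs = 29 kHz.
29 kHz > fs/2 = 27 kHz, folds to fs − 29 kHz = 25 kHz.
187 kHz mod fs = 25 kHz.
25 kHz ≤ fs/2 = 27 kHz, appears at 25 kHz.
Distinct values: {6.35 kHz, 25 kHz} → 2.

2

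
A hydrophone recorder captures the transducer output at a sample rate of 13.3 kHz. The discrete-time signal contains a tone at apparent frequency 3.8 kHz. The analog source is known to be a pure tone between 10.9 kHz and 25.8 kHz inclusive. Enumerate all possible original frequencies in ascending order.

Frequencies that alias to 3.8 kHz are k·fs ± 3.8 kHz for integer k ≥ 0.
k=0: 3.8 kHz.
k=1: 9.5 kHz, 17.1 kHz.
k=2: 22.8 kHz, 30.4 kHz.
k=3: 36.1 kHz, 43.7 kHz.
Within [10.9 kHz, 25.8 kHz]: 17.1 kHz, 22.8 kHz.

17.1 kHz, 22.8 kHz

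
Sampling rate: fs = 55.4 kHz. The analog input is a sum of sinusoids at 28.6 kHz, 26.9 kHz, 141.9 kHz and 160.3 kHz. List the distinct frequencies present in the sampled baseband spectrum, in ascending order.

5.9 kHz, 24.3 kHz, 26.8 kHz, 26.9 kHz

fs/2 = 27.7 kHz.
28.6 kHz > fs/2 = 27.7 kHz, folds to fs − 28.6 kHz = 26.8 kHz.
26.9 kHz ≤ fs/2 = 27.7 kHz, passes unchanged.
141.9 kHz mod fs = 31.1 kHz.
31.1 kHz > fs/2 = 27.7 kHz, folds to fs − 31.1 kHz = 24.3 kHz.
160.3 kHz mod fs = 49.5 kHz.
49.5 kHz > fs/2 = 27.7 kHz, folds to fs − 49.5 kHz = 5.9 kHz.
Distinct values: {5.9 kHz, 24.3 kHz, 26.8 kHz, 26.9 kHz}.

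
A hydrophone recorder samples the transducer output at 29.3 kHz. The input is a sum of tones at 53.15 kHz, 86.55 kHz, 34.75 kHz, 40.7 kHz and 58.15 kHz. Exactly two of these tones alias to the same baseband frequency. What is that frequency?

5.45 kHz

fs/2 = 14.65 kHz.
53.15 kHz mod fs = 23.85 kHz.
23.85 kHz > fs/2 = 14.65 kHz, folds to fs − 23.85 kHz = 5.45 kHz.
86.55 kHz mod fs = 27.95 kHz.
27.95 kHz > fs/2 = 14.65 kHz, folds to fs − 27.95 kHz = 1.35 kHz.
34.75 kHz mod fs = 5.45 kHz.
5.45 kHz ≤ fs/2 = 14.65 kHz, appears at 5.45 kHz.
40.7 kHz mod fs = 11.4 kHz.
11.4 kHz ≤ fs/2 = 14.65 kHz, appears at 11.4 kHz.
58.15 kHz mod fs = 28.85 kHz.
28.85 kHz > fs/2 = 14.65 kHz, folds to fs − 28.85 kHz = 0.45 kHz.
34.75 kHz and 53.15 kHz both map to 5.45 kHz.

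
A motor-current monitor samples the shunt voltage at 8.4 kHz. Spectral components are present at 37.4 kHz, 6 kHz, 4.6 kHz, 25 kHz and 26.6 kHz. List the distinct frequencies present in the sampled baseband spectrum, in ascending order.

fs/2 = 4.2 kHz.
37.4 kHz mod fs = 3.8 kHz.
3.8 kHz ≤ fs/2 = 4.2 kHz, appears at 3.8 kHz.
6 kHz > fs/2 = 4.2 kHz, folds to fs − 6 kHz = 2.4 kHz.
4.6 kHz > fs/2 = 4.2 kHz, folds to fs − 4.6 kHz = 3.8 kHz.
25 kHz mod fs = 8.2 kHz.
8.2 kHz > fs/2 = 4.2 kHz, folds to fs − 8.2 kHz = 0.2 kHz.
26.6 kHz mod fs = 1.4 kHz.
1.4 kHz ≤ fs/2 = 4.2 kHz, appears at 1.4 kHz.
Distinct values: {0.2 kHz, 1.4 kHz, 2.4 kHz, 3.8 kHz}.

0.2 kHz, 1.4 kHz, 2.4 kHz, 3.8 kHz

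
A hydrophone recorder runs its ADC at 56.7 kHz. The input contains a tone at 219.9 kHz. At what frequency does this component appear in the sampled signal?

219.9 kHz mod fs = 49.8 kHz.
49.8 kHz > fs/2 = 28.35 kHz, folds to fs − 49.8 kHz = 6.9 kHz.

6.9 kHz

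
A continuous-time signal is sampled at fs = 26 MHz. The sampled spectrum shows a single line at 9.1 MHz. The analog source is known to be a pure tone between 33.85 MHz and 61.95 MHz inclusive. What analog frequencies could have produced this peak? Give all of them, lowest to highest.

35.1 MHz, 42.9 MHz, 61.1 MHz

Frequencies that alias to 9.1 MHz are k·fs ± 9.1 MHz for integer k ≥ 0.
k=0: 9.1 MHz.
k=1: 16.9 MHz, 35.1 MHz.
k=2: 42.9 MHz, 61.1 MHz.
k=3: 68.9 MHz, 87.1 MHz.
Within [33.85 MHz, 61.95 MHz]: 35.1 MHz, 42.9 MHz, 61.1 MHz.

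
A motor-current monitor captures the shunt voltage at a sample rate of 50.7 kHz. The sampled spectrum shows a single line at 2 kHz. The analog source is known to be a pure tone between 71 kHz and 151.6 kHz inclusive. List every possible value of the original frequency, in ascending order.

Frequencies that alias to 2 kHz are k·fs ± 2 kHz for integer k ≥ 0.
k=0: 2 kHz.
k=1: 48.7 kHz, 52.7 kHz.
k=2: 99.4 kHz, 103.4 kHz.
k=3: 150.1 kHz, 154.1 kHz.
k=4: 200.8 kHz, 204.8 kHz.
Within [71 kHz, 151.6 kHz]: 99.4 kHz, 103.4 kHz, 150.1 kHz.

99.4 kHz, 103.4 kHz, 150.1 kHz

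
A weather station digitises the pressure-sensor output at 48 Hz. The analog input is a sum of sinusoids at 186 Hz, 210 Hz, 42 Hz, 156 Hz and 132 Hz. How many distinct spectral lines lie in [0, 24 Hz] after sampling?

3

fs/2 = 24 Hz.
186 Hz mod fs = 42 Hz.
42 Hz > fs/2 = 24 Hz, folds to fs − 42 Hz = 6 Hz.
210 Hz mod fs = 18 Hz.
18 Hz ≤ fs/2 = 24 Hz, appears at 18 Hz.
42 Hz > fs/2 = 24 Hz, folds to fs − 42 Hz = 6 Hz.
156 Hz mod fs = 12 Hz.
12 Hz ≤ fs/2 = 24 Hz, appears at 12 Hz.
132 Hz mod fs = 36 Hz.
36 Hz > fs/2 = 24 Hz, folds to fs − 36 Hz = 12 Hz.
Distinct values: {6 Hz, 12 Hz, 18 Hz} → 3.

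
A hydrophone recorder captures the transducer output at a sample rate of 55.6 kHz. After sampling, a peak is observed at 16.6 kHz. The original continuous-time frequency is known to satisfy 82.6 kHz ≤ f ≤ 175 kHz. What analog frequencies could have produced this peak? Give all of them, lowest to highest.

94.6 kHz, 127.8 kHz, 150.2 kHz

Frequencies that alias to 16.6 kHz are k·fs ± 16.6 kHz for integer k ≥ 0.
k=0: 16.6 kHz.
k=1: 39 kHz, 72.2 kHz.
k=2: 94.6 kHz, 127.8 kHz.
k=3: 150.2 kHz, 183.4 kHz.
k=4: 205.8 kHz, 239 kHz.
Within [82.6 kHz, 175 kHz]: 94.6 kHz, 127.8 kHz, 150.2 kHz.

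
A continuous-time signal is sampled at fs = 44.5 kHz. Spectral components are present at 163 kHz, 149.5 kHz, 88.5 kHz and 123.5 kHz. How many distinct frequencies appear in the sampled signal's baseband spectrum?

4

fs/2 = 22.25 kHz.
163 kHz mod fs = 29.5 kHz.
29.5 kHz > fs/2 = 22.25 kHz, folds to fs − 29.5 kHz = 15 kHz.
149.5 kHz mod fs = 16 kHz.
16 kHz ≤ fs/2 = 22.25 kHz, appears at 16 kHz.
88.5 kHz mod fs = 44 kHz.
44 kHz > fs/2 = 22.25 kHz, folds to fs − 44 kHz = 0.5 kHz.
123.5 kHz mod fs = 34.5 kHz.
34.5 kHz > fs/2 = 22.25 kHz, folds to fs − 34.5 kHz = 10 kHz.
Distinct values: {0.5 kHz, 10 kHz, 15 kHz, 16 kHz} → 4.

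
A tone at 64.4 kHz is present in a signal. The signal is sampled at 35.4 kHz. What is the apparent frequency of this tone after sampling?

64.4 kHz mod fs = 29 kHz.
29 kHz > fs/2 = 17.7 kHz, folds to fs − 29 kHz = 6.4 kHz.

6.4 kHz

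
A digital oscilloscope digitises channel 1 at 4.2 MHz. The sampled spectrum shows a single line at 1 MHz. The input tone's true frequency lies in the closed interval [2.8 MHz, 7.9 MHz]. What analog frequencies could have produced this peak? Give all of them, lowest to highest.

Frequencies that alias to 1 MHz are k·fs ± 1 MHz for integer k ≥ 0.
k=0: 1 MHz.
k=1: 3.2 MHz, 5.2 MHz.
k=2: 7.4 MHz, 9.4 MHz.
k=3: 11.6 MHz, 13.6 MHz.
Within [2.8 MHz, 7.9 MHz]: 3.2 MHz, 5.2 MHz, 7.4 MHz.

3.2 MHz, 5.2 MHz, 7.4 MHz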